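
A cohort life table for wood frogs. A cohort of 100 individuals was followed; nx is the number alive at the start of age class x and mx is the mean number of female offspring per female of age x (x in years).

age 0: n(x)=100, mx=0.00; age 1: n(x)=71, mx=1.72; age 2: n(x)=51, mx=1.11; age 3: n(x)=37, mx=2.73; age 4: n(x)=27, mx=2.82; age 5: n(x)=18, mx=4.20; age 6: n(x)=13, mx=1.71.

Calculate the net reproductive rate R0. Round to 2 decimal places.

lx = nx/n0 = nx/100: 1, 0.71, 0.51, 0.37, 0.27, 0.18, 0.13
lx·mx by age: 0, 1.2212, 0.5661, 1.0101, 0.7614, 0.756, 0.2223
R0 = Σ lx·mx = 4.5371 → 4.54

4.54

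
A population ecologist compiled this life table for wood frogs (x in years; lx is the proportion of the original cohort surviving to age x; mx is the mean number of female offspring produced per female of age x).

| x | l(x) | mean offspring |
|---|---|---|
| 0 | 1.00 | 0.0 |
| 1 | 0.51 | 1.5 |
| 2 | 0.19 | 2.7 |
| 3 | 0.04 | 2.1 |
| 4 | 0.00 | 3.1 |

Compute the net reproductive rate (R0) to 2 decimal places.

lx·mx by age: 0, 0.765, 0.513, 0.084, 0
R0 = Σ lx·mx = 1.362 → 1.36

1.36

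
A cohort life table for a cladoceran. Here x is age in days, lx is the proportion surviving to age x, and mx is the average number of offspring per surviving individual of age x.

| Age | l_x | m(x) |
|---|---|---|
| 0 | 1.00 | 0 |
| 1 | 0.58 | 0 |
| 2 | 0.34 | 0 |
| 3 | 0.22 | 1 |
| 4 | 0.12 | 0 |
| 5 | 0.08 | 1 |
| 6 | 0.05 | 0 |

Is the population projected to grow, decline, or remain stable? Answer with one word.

R0 = Σ lx·mx = 0 + 0 + 0 + 0.22 + 0 + 0.08 + 0 = 0.3
R0 < 1, so the population is declining.

declining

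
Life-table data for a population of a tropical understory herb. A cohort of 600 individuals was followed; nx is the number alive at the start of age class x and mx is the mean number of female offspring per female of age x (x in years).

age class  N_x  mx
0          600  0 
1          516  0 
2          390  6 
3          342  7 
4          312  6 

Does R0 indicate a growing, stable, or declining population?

lx = nx/n0 = nx/600: 1, 0.86, 0.65, 0.57, 0.52
R0 = Σ lx·mx = 0 + 0 + 3.9 + 3.99 + 3.12 = 11.01
R0 > 1, so the population is growing.

growing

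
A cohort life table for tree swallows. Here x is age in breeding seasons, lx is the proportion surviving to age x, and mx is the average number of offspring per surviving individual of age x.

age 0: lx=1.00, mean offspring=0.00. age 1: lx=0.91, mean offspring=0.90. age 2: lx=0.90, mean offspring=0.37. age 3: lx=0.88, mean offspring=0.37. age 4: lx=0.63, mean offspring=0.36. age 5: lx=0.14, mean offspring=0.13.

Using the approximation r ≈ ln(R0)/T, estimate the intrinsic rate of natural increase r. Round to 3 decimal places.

0.271

R0 = Σ lx·mx = 0 + 0.819 + 0.333 + 0.3256 + 0.2268 + 0.0182 = 1.7226
Σ x·lx·mx = 3.46; T = 3.46/1.7226 = 2.00859…
r ≈ ln(R0)/T = ln(1.7226)/2.00859… = 0.27075… → 0.271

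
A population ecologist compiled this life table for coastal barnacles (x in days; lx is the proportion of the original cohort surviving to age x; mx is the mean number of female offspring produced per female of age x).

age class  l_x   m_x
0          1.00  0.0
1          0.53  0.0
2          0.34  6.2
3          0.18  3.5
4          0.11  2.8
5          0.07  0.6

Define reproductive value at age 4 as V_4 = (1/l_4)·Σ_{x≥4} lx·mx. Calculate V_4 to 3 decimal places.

3.182

lx·mx for x ≥ 4: 0.308, 0.042 → sum = 0.35
V_4 = 0.35 / l_4 = 0.35 / 0.11 = 3.181818… → 3.182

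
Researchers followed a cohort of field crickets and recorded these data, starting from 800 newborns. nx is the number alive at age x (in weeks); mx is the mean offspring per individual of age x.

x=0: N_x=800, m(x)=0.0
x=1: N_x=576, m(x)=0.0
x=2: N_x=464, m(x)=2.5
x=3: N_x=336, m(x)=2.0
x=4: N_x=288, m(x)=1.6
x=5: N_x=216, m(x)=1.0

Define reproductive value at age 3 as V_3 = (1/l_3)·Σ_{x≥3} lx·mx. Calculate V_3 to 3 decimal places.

4.014

lx = nx/n0 = nx/800: 1, 0.72, 0.58, 0.42, 0.36, 0.27
lx·mx for x ≥ 3: 0.84, 0.576, 0.27 → sum = 1.686
V_3 = 1.686 / l_3 = 1.686 / 0.42 = 4.014286… → 4.014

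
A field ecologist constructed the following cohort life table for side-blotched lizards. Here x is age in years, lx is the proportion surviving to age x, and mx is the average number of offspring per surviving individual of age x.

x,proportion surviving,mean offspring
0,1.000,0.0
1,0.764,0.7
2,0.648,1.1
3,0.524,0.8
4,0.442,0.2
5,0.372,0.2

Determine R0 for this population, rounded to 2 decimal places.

1.83

lx·mx by age: 0, 0.5348, 0.7128, 0.4192, 0.0884, 0.0744
R0 = Σ lx·mx = 1.8296 → 1.83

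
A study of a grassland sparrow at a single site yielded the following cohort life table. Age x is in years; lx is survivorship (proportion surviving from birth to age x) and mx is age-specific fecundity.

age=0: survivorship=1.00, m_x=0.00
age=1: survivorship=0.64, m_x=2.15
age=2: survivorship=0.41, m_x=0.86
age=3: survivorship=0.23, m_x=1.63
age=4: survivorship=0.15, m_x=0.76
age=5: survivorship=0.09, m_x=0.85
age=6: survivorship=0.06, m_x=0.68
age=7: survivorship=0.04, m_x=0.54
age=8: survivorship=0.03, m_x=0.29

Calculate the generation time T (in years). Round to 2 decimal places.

lx·mx: 0, 1.376, 0.3526, 0.3749, 0.114, 0.0765, 0.0408, 0.0216, 0.0087 → R0 = 2.3651
x·lx·mx: 0, 1.376, 0.7052, 1.1247, 0.456, 0.3825, 0.2448, 0.1512, 0.0696 → Σ = 4.51
T = 4.51 / 2.3651 = 1.906896… → 1.91

1.91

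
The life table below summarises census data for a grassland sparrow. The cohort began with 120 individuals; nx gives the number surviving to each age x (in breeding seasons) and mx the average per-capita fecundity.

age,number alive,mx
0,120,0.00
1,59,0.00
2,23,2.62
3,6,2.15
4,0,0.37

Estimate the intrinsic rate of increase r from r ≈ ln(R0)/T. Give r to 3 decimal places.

lx = nx/n0 = nx/120: 1, 0.49167…, 0.19167…, 0.05, 0
R0 = Σ lx·mx = 0 + 0 + 0.50217… + 0.1075 + 0 = 0.609667…
Σ x·lx·mx = 1.326833…; T = 1.326833…/0.609667… = 2.17633…
r ≈ ln(R0)/T = ln(0.609667…)/2.17633… = -0.22738… → -0.227

-0.227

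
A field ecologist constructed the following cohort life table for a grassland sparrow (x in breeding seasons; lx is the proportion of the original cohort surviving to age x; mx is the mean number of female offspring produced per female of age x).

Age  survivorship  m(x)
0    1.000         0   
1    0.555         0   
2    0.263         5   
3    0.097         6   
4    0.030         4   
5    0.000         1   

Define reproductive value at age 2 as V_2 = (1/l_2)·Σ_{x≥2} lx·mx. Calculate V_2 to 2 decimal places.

7.67

lx·mx for x ≥ 2: 1.315, 0.582, 0.12, 0 → sum = 2.017
V_2 = 2.017 / l_2 = 2.017 / 0.263 = 7.669202… → 7.67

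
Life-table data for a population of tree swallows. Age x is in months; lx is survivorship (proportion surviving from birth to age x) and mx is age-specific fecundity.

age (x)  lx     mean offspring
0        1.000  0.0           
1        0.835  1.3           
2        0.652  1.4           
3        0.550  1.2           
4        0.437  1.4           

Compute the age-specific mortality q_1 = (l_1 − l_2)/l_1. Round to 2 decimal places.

0.22

q_1 = (l_1 − l_2) / l_1 = (0.835 − 0.652) / 0.835
     = 0.183 / 0.835 = 0.219162… → 0.22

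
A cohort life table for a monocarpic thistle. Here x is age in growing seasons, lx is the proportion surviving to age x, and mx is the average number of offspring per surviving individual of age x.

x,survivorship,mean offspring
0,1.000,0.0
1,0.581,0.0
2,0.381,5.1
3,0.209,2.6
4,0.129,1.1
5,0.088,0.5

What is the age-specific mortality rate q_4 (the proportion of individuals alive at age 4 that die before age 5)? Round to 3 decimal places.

0.318

q_4 = (l_4 − l_5) / l_4 = (0.129 − 0.088) / 0.129
     = 0.041 / 0.129 = 0.317829… → 0.318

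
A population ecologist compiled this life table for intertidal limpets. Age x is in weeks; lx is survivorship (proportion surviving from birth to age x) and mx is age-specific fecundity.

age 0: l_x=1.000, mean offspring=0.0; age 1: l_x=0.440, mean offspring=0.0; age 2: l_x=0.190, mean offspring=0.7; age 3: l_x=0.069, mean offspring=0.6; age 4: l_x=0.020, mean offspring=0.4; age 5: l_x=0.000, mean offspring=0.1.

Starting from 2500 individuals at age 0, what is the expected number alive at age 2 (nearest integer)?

475

Expected survivors = N0 · l_2 = 2500 × 0.190 = 475 → 475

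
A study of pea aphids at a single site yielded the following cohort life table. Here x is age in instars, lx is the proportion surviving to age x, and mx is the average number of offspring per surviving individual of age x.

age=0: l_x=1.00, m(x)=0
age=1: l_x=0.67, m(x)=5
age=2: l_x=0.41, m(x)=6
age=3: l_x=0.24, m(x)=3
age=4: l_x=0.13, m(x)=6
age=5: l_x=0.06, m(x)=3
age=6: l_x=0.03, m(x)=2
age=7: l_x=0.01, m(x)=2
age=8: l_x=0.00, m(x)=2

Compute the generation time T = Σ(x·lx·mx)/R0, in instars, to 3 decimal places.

1.975

lx·mx: 0, 3.35, 2.46, 0.72, 0.78, 0.18, 0.06, 0.02, 0 → R0 = 7.57
x·lx·mx: 0, 3.35, 4.92, 2.16, 3.12, 0.9, 0.36, 0.14, 0 → Σ = 14.95
T = 14.95 / 7.57 = 1.974901… → 1.975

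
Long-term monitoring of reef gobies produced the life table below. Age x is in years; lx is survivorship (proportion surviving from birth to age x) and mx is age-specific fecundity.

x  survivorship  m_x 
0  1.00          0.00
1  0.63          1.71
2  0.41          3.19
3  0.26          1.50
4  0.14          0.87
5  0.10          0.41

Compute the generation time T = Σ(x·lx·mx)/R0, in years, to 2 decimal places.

lx·mx: 0, 1.0773, 1.3079, 0.39, 0.1218, 0.041 → R0 = 2.938
x·lx·mx: 0, 1.0773, 2.6158, 1.17, 0.4872, 0.205 → Σ = 5.5553
T = 5.5553 / 2.938 = 1.890844… → 1.89

1.89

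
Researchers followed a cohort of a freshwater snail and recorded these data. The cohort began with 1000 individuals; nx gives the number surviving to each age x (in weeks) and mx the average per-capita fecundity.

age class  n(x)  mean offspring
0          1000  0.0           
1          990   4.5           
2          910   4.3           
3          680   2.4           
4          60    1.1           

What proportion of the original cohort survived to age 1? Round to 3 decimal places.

l_1 = n_1/n_0 = 990/1000 = 0.99 → 0.990

0.990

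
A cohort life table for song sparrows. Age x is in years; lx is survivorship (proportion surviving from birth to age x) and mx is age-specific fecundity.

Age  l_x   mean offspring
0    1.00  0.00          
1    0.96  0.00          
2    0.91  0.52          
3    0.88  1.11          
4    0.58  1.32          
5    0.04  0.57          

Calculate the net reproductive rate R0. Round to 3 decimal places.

lx·mx by age: 0, 0, 0.4732, 0.9768, 0.7656, 0.0228
R0 = Σ lx·mx = 2.2384 → 2.238

2.238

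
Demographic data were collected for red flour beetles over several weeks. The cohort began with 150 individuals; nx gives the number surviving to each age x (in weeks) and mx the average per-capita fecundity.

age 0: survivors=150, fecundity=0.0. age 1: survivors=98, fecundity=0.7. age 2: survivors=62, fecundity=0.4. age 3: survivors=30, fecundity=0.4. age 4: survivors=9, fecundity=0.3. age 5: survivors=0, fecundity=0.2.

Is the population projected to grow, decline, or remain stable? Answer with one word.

lx = nx/n0 = nx/150: 1, 0.65333…, 0.41333…, 0.2, 0.06, 0
R0 = Σ lx·mx = 0 + 0.457333… + 0.165333… + 0.08 + 0.018 + 0 = 0.720667…
R0 < 1, so the population is declining.

declining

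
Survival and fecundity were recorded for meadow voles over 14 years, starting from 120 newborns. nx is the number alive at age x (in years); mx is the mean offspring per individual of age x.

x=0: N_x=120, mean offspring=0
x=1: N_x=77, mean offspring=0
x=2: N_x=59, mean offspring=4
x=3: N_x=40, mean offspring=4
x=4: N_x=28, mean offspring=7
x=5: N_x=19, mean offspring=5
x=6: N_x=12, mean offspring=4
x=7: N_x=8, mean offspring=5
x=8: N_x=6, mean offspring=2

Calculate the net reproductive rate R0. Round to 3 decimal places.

lx = nx/n0 = nx/120: 1, 0.64167…, 0.49167…, 0.33333…, 0.23333…, 0.15833…, 0.1, 0.06667…, 0.05
lx·mx by age: 0, 0, 1.966667…, 1.333333…, 1.633333…, 0.791667…, 0.4, 0.333333…, 0.1
R0 = Σ lx·mx = 6.558333… → 6.558

6.558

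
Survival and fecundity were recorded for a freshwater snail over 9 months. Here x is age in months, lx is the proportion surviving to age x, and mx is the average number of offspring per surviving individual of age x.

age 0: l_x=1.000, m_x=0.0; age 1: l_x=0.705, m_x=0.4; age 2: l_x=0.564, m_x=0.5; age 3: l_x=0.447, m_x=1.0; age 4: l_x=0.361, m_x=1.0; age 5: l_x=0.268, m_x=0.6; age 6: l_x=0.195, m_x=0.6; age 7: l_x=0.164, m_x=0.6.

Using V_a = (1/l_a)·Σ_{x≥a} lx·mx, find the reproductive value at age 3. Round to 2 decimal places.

2.65

lx·mx for x ≥ 3: 0.447, 0.361, 0.1608, 0.117, 0.0984 → sum = 1.1842
V_3 = 1.1842 / l_3 = 1.1842 / 0.447 = 2.649217… → 2.65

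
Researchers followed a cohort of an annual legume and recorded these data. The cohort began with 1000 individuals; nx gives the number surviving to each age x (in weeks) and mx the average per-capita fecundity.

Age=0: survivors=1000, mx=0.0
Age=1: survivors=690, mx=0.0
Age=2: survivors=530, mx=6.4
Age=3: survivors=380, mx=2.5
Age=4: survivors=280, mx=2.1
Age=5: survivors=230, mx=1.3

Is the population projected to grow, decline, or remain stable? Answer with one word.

growing

lx = nx/n0 = nx/1000: 1, 0.69, 0.53, 0.38, 0.28, 0.23
R0 = Σ lx·mx = 0 + 0 + 3.392 + 0.95 + 0.588 + 0.299 = 5.229
R0 > 1, so the population is growing.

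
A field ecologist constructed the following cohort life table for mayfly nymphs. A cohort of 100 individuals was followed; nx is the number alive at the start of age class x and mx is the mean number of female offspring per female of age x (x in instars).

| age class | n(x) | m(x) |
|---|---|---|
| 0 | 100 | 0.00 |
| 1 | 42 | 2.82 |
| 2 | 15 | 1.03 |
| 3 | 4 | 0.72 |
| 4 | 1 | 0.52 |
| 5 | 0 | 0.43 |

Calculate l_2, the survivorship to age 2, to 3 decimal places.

l_2 = n_2/n_0 = 15/100 = 0.15 → 0.150

0.150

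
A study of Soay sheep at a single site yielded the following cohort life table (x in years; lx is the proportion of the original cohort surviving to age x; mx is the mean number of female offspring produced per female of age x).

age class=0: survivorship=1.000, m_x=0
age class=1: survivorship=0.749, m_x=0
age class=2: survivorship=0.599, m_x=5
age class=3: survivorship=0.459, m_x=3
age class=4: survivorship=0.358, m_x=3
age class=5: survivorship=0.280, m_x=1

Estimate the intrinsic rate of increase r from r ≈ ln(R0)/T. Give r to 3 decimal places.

R0 = Σ lx·mx = 0 + 0 + 2.995 + 1.377 + 1.074 + 0.28 = 5.726
Σ x·lx·mx = 15.817; T = 15.817/5.726 = 2.76231…
r ≈ ln(R0)/T = ln(5.726)/2.76231… = 0.63172… → 0.632

0.632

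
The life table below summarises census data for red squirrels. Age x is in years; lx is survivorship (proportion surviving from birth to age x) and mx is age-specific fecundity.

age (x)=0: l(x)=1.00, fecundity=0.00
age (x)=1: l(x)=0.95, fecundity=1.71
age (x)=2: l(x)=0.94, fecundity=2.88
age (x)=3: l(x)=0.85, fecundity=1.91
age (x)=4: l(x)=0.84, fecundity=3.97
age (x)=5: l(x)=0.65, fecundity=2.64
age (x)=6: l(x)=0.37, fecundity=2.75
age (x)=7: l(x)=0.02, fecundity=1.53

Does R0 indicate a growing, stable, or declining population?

growing

R0 = Σ lx·mx = 0 + 1.6245 + 2.7072 + 1.6235 + 3.3348 + 1.716 + 1.0175 + 0.0306 = 12.0541
R0 > 1, so the population is growing.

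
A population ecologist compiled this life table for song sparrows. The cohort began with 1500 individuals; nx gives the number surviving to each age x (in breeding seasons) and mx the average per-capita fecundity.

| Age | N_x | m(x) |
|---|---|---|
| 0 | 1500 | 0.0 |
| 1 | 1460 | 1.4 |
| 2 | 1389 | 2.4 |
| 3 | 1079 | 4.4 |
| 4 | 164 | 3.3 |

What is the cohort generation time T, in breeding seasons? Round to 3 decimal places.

2.355

lx = nx/n0 = nx/1500: 1, 0.97333…, 0.926, 0.71933…, 0.10933…
lx·mx: 0, 1.362667…, 2.2224, 3.165067…, 0.3608… → R0 = 7.110933…
x·lx·mx: 0, 1.362667…, 4.4448, 9.4952…, 1.4432… → Σ = 16.745867…
T = 16.745867… / 7.110933… = 2.354946… → 2.355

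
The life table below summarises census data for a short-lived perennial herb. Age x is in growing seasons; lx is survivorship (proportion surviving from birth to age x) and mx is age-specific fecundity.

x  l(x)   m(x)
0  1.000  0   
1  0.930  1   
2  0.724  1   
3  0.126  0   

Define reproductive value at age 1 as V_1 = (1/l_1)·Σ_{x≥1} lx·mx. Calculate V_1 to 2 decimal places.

1.78

lx·mx for x ≥ 1: 0.93, 0.724, 0 → sum = 1.654
V_1 = 1.654 / l_1 = 1.654 / 0.93 = 1.778495… → 1.78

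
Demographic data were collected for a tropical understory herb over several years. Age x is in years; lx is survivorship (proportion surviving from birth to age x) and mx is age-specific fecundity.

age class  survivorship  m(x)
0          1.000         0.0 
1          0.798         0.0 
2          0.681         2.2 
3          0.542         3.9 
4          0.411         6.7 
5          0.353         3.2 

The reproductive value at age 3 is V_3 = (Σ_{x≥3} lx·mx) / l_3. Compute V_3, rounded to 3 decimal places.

11.065

lx·mx for x ≥ 3: 2.1138, 2.7537, 1.1296 → sum = 5.9971
V_3 = 5.9971 / l_3 = 5.9971 / 0.542 = 11.06476… → 11.065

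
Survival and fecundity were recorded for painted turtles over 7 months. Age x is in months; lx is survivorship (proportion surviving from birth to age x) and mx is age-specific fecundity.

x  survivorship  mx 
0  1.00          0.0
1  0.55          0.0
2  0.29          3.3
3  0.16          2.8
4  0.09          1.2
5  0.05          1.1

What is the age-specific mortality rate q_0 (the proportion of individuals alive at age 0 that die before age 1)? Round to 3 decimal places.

q_0 = (l_0 − l_1) / l_0 = (1 − 0.55) / 1
     = 0.45 / 1 = 0.45 → 0.450

0.450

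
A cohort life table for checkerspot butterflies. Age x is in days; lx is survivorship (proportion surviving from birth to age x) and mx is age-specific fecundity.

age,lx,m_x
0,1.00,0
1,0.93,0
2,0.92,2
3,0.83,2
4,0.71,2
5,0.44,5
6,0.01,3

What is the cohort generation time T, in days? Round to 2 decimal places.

lx·mx: 0, 0, 1.84, 1.66, 1.42, 2.2, 0.03 → R0 = 7.15
x·lx·mx: 0, 0, 3.68, 4.98, 5.68, 11, 0.18 → Σ = 25.52
T = 25.52 / 7.15 = 3.569231… → 3.57

3.57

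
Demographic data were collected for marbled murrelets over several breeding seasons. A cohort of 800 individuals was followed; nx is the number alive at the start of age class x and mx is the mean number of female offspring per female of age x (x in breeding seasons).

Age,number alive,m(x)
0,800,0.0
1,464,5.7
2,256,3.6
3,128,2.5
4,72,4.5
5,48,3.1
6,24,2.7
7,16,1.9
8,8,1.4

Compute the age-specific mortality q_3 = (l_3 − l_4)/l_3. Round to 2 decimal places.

0.44

lx = nx/n0 = nx/800: 1, 0.58, 0.32, 0.16, 0.09, 0.06, 0.03, 0.02, 0.01
q_3 = (l_3 − l_4) / l_3 = (0.16 − 0.09) / 0.16
     = 0.07 / 0.16 = 0.4375 → 0.44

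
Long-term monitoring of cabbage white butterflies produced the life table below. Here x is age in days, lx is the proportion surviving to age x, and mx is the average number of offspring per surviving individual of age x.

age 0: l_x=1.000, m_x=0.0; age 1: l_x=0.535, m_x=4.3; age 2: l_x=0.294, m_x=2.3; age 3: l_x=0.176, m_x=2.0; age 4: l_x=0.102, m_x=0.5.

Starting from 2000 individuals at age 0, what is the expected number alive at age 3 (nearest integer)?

Expected survivors = N0 · l_3 = 2000 × 0.176 = 352 → 352

352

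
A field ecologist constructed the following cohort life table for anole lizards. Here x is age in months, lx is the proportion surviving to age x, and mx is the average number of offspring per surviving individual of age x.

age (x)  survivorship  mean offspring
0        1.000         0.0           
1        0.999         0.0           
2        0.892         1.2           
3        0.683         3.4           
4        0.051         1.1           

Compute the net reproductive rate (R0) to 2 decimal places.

lx·mx by age: 0, 0, 1.0704, 2.3222, 0.0561
R0 = Σ lx·mx = 3.4487 → 3.45

3.45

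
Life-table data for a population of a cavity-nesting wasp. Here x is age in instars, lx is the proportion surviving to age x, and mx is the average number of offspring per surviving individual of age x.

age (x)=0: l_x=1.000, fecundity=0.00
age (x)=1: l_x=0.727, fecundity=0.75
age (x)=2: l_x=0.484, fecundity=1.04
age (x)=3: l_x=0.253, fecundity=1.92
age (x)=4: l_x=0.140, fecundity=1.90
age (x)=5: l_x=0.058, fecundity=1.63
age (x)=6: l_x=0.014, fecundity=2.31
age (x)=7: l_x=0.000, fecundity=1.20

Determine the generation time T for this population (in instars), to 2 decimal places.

lx·mx: 0, 0.54525, 0.50336, 0.48576, 0.266, 0.09454, 0.03234, 0 → R0 = 1.92725
x·lx·mx: 0, 0.54525, 1.00672, 1.45728, 1.064, 0.4727, 0.19404, 0 → Σ = 4.73999
T = 4.73999 / 1.92725 = 2.459458… → 2.46

2.46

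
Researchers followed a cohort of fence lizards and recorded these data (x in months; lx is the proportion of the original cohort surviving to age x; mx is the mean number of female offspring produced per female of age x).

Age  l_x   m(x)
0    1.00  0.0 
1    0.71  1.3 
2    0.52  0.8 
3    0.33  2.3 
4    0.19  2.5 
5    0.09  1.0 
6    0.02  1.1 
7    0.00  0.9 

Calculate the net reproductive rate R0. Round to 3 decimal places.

2.685

lx·mx by age: 0, 0.923, 0.416, 0.759, 0.475, 0.09, 0.022, 0
R0 = Σ lx·mx = 2.685 → 2.685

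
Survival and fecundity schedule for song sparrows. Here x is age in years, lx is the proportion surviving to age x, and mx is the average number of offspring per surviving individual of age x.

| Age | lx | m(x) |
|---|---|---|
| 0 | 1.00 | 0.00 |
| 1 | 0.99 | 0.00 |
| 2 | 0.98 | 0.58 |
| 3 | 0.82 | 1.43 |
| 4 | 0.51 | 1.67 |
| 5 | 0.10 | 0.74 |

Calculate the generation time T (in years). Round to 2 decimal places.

lx·mx: 0, 0, 0.5684, 1.1726, 0.8517, 0.074 → R0 = 2.6667
x·lx·mx: 0, 0, 1.1368, 3.5178, 3.4068, 0.37 → Σ = 8.4314
T = 8.4314 / 2.6667 = 3.161735… → 3.16

3.16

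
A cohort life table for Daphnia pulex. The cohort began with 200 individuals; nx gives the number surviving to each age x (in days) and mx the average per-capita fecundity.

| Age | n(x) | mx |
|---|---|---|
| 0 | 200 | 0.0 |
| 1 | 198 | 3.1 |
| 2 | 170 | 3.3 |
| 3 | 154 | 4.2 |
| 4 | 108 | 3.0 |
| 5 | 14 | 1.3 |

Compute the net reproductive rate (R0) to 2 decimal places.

10.82

lx = nx/n0 = nx/200: 1, 0.99, 0.85, 0.77, 0.54, 0.07
lx·mx by age: 0, 3.069, 2.805, 3.234, 1.62, 0.091
R0 = Σ lx·mx = 10.819 → 10.82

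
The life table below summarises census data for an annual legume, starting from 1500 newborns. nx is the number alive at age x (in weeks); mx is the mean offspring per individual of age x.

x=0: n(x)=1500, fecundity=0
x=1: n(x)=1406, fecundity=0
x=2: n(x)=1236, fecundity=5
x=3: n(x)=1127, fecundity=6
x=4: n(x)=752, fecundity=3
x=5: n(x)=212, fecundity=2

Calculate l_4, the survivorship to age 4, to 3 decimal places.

0.501

l_4 = n_4/n_0 = 752/1500 = 0.501333… → 0.501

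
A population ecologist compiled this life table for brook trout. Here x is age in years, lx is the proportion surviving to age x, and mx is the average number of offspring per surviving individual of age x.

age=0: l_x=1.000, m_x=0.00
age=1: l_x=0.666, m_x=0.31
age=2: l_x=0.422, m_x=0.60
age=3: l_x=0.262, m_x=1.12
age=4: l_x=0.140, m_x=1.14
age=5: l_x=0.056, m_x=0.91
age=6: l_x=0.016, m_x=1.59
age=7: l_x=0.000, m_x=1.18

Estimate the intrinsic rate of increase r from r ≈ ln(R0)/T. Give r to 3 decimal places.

-0.004

R0 = Σ lx·mx = 0 + 0.20646 + 0.2532 + 0.29344 + 0.1596 + 0.05096 + 0.02544 + 0 = 0.9891
Σ x·lx·mx = 2.63902; T = 2.63902/0.9891 = 2.6681…
r ≈ ln(R0)/T = ln(0.9891)/2.6681… = -0.00411… → -0.004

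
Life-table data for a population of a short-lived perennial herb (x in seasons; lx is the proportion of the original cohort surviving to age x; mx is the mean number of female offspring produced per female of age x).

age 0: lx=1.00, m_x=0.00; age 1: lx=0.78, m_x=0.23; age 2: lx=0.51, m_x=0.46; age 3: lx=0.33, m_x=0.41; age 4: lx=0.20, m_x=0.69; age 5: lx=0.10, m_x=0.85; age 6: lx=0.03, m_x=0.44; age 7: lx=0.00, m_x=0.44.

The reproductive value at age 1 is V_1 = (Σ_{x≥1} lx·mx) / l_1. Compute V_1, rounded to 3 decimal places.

1.007

lx·mx for x ≥ 1: 0.1794, 0.2346, 0.1353, 0.138, 0.085, 0.0132, 0 → sum = 0.7855
V_1 = 0.7855 / l_1 = 0.7855 / 0.78 = 1.007051… → 1.007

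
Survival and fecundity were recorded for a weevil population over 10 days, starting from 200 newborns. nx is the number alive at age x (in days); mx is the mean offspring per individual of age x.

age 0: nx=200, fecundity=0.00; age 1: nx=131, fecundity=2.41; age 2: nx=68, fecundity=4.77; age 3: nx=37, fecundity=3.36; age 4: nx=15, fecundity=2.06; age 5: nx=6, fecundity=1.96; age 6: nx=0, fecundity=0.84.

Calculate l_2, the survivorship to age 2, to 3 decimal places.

0.340

l_2 = n_2/n_0 = 68/200 = 0.34 → 0.340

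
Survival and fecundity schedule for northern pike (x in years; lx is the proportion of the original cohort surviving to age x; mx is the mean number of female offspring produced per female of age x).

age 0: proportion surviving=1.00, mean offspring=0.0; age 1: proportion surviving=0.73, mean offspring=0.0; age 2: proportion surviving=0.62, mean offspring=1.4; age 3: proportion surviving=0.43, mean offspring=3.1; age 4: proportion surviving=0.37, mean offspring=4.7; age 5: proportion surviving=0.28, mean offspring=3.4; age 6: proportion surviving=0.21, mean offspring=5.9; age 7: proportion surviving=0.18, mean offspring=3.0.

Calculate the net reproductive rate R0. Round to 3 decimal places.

6.671

lx·mx by age: 0, 0, 0.868, 1.333, 1.739, 0.952, 1.239, 0.54
R0 = Σ lx·mx = 6.671 → 6.671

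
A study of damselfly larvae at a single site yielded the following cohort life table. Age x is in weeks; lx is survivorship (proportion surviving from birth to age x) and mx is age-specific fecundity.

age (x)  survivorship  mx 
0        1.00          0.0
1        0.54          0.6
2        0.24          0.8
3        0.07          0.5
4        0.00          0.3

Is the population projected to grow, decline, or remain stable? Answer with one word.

R0 = Σ lx·mx = 0 + 0.324 + 0.192 + 0.035 + 0 = 0.551
R0 < 1, so the population is declining.

declining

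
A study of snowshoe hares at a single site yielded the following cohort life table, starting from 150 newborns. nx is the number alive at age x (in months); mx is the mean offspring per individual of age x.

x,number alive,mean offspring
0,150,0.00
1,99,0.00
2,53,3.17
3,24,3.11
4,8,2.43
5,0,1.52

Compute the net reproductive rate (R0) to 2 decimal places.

lx = nx/n0 = nx/150: 1, 0.66, 0.35333…, 0.16, 0.05333…, 0
lx·mx by age: 0, 0, 1.120067…, 0.4976, 0.1296…, 0
R0 = Σ lx·mx = 1.747267… → 1.75

1.75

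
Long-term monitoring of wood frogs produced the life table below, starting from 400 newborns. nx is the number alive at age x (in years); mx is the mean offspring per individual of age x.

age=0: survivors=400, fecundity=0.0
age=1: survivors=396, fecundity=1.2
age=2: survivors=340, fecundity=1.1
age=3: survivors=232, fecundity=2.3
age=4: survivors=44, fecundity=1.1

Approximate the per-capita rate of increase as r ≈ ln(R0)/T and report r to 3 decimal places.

0.605

lx = nx/n0 = nx/400: 1, 0.99, 0.85, 0.58, 0.11
R0 = Σ lx·mx = 0 + 1.188 + 0.935 + 1.334 + 0.121 = 3.578
Σ x·lx·mx = 7.544; T = 7.544/3.578 = 2.10844…
r ≈ ln(R0)/T = ln(3.578)/2.10844… = 0.60462… → 0.605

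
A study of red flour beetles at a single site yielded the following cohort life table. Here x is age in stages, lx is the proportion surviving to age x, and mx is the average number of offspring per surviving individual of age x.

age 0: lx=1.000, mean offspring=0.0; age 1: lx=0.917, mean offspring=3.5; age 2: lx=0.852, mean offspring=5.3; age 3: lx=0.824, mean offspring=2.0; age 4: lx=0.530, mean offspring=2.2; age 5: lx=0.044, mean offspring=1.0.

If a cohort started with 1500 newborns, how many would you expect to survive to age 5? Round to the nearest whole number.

66

Expected survivors = N0 · l_5 = 1500 × 0.044 = 66 → 66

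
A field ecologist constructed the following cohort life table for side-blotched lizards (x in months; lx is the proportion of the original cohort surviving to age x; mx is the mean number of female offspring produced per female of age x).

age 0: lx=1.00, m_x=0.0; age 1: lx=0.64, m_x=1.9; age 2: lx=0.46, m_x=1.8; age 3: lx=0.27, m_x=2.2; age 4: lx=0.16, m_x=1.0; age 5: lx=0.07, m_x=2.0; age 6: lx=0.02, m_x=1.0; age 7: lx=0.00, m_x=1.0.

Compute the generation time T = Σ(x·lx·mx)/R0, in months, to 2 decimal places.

lx·mx: 0, 1.216, 0.828, 0.594, 0.16, 0.14, 0.02, 0 → R0 = 2.958
x·lx·mx: 0, 1.216, 1.656, 1.782, 0.64, 0.7, 0.12, 0 → Σ = 6.114
T = 6.114 / 2.958 = 2.066937… → 2.07

2.07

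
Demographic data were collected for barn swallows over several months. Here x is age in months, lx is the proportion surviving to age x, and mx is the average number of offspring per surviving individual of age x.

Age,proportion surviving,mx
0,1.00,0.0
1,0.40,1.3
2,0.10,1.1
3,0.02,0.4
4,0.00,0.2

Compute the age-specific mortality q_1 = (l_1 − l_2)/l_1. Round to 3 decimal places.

q_1 = (l_1 − l_2) / l_1 = (0.4 − 0.1) / 0.4
     = 0.3 / 0.4 = 0.75 → 0.750

0.750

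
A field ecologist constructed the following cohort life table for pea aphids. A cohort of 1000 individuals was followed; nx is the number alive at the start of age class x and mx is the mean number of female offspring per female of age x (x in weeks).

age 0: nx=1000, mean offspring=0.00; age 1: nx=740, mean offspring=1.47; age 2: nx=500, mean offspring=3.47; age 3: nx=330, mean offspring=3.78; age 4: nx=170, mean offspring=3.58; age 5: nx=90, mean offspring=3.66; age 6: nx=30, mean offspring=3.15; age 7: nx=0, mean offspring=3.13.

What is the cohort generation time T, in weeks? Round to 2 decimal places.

lx = nx/n0 = nx/1000: 1, 0.74, 0.5, 0.33, 0.17, 0.09, 0.03, 0
lx·mx: 0, 1.0878, 1.735, 1.2474, 0.6086, 0.3294, 0.0945, 0 → R0 = 5.1027
x·lx·mx: 0, 1.0878, 3.47, 3.7422, 2.4344, 1.647, 0.567, 0 → Σ = 12.9484
T = 12.9484 / 5.1027 = 2.537559… → 2.54

2.54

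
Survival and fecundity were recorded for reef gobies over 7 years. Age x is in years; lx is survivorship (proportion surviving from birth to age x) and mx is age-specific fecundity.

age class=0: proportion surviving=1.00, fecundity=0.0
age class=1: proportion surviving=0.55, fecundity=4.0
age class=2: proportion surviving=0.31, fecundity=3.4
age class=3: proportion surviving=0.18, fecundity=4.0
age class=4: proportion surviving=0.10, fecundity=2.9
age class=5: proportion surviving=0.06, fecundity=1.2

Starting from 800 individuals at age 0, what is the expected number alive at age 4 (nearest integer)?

80

Expected survivors = N0 · l_4 = 800 × 0.10 = 80 → 80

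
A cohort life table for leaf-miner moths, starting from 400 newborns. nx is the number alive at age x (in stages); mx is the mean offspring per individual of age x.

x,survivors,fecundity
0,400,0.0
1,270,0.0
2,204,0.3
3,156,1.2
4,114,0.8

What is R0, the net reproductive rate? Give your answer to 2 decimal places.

0.85

lx = nx/n0 = nx/400: 1, 0.675, 0.51, 0.39, 0.285
lx·mx by age: 0, 0, 0.153, 0.468, 0.228
R0 = Σ lx·mx = 0.849 → 0.85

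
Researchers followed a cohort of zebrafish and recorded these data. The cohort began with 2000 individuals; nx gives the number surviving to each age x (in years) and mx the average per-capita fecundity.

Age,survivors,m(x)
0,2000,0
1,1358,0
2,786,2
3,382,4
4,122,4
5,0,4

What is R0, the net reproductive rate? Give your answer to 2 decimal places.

1.79

lx = nx/n0 = nx/2000: 1, 0.679, 0.393, 0.191, 0.061, 0
lx·mx by age: 0, 0, 0.786, 0.764, 0.244, 0
R0 = Σ lx·mx = 1.794 → 1.79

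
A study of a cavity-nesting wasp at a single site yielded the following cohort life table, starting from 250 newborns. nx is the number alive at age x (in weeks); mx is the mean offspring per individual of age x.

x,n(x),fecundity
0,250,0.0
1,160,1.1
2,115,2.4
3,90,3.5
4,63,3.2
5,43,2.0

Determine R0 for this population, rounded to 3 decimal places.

4.218

lx = nx/n0 = nx/250: 1, 0.64, 0.46, 0.36, 0.252, 0.172
lx·mx by age: 0, 0.704, 1.104, 1.26, 0.8064, 0.344
R0 = Σ lx·mx = 4.2184 → 4.218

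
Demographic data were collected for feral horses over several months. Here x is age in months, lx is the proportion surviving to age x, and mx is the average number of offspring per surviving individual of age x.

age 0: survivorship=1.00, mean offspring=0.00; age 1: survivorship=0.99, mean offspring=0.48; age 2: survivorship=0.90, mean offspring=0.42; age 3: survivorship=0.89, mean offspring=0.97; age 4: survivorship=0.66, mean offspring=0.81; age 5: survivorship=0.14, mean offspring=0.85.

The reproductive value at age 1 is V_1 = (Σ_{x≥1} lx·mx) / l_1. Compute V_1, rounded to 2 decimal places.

lx·mx for x ≥ 1: 0.4752, 0.378, 0.8633, 0.5346, 0.119 → sum = 2.3701
V_1 = 2.3701 / l_1 = 2.3701 / 0.99 = 2.39404… → 2.39

2.39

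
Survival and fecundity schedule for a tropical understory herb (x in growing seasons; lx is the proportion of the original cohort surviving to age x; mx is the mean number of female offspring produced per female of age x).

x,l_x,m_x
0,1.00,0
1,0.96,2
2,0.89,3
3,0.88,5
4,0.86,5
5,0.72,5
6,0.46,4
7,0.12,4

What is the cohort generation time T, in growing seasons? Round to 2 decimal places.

lx·mx: 0, 1.92, 2.67, 4.4, 4.3, 3.6, 1.84, 0.48 → R0 = 19.21
x·lx·mx: 0, 1.92, 5.34, 13.2, 17.2, 18, 11.04, 3.36 → Σ = 70.06
T = 70.06 / 19.21 = 3.647059… → 3.65

3.65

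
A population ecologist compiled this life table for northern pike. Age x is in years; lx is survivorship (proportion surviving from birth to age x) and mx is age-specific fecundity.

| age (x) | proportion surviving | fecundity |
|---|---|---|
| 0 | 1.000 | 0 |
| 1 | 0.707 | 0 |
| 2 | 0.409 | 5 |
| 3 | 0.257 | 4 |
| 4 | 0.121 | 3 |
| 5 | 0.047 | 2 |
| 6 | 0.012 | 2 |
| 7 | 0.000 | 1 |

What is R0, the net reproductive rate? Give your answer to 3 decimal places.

lx·mx by age: 0, 0, 2.045, 1.028, 0.363, 0.094, 0.024, 0
R0 = Σ lx·mx = 3.554 → 3.554

3.554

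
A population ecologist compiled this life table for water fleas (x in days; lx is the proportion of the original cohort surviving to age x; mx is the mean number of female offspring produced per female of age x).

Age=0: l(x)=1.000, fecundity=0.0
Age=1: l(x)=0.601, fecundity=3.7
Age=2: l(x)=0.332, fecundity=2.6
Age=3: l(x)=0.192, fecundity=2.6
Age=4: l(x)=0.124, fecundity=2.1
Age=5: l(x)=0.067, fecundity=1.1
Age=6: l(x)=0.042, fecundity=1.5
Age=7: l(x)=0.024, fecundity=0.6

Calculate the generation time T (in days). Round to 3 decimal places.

1.835

lx·mx: 0, 2.2237, 0.8632, 0.4992, 0.2604, 0.0737, 0.063, 0.0144 → R0 = 3.9976
x·lx·mx: 0, 2.2237, 1.7264, 1.4976, 1.0416, 0.3685, 0.378, 0.1008 → Σ = 7.3366
T = 7.3366 / 3.9976 = 1.835251… → 1.835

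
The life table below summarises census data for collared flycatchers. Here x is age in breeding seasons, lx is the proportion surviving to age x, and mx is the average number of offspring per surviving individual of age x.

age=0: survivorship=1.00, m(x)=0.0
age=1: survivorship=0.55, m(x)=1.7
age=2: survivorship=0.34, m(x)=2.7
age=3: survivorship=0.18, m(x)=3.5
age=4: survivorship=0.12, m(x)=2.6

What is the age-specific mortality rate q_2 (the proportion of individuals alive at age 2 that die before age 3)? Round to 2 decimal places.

q_2 = (l_2 − l_3) / l_2 = (0.34 − 0.18) / 0.34
     = 0.16 / 0.34 = 0.470588… → 0.47

0.47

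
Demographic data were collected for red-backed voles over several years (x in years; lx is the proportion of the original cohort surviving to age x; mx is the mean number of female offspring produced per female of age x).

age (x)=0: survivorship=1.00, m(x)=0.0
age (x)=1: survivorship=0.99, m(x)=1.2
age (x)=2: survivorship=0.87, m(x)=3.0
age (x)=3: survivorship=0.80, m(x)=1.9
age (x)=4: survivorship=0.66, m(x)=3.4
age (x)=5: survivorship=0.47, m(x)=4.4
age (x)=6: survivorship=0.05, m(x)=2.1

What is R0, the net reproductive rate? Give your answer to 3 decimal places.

9.735

lx·mx by age: 0, 1.188, 2.61, 1.52, 2.244, 2.068, 0.105
R0 = Σ lx·mx = 9.735 → 9.735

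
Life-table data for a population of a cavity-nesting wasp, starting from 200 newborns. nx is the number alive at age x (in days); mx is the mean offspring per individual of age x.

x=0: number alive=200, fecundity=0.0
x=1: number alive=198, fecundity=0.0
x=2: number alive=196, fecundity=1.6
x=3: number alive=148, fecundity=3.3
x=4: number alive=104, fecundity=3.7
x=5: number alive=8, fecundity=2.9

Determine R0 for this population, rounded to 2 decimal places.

6.05

lx = nx/n0 = nx/200: 1, 0.99, 0.98, 0.74, 0.52, 0.04
lx·mx by age: 0, 0, 1.568, 2.442, 1.924, 0.116
R0 = Σ lx·mx = 6.05 → 6.05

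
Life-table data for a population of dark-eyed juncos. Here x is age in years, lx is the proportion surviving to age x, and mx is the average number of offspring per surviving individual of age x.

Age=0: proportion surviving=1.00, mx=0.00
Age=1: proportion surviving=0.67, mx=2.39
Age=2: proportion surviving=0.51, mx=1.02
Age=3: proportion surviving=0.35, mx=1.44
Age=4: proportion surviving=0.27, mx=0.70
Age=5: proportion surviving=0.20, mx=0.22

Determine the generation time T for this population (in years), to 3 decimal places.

1.795

lx·mx: 0, 1.6013, 0.5202, 0.504, 0.189, 0.044 → R0 = 2.8585
x·lx·mx: 0, 1.6013, 1.0404, 1.512, 0.756, 0.22 → Σ = 5.1297
T = 5.1297 / 2.8585 = 1.794543… → 1.795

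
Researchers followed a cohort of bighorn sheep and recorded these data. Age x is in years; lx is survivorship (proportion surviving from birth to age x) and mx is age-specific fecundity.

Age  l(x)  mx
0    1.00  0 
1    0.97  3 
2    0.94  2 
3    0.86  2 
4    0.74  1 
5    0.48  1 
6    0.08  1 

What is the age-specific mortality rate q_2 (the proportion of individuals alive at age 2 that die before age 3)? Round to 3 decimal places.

0.085

q_2 = (l_2 − l_3) / l_2 = (0.94 − 0.86) / 0.94
     = 0.08 / 0.94 = 0.085106… → 0.085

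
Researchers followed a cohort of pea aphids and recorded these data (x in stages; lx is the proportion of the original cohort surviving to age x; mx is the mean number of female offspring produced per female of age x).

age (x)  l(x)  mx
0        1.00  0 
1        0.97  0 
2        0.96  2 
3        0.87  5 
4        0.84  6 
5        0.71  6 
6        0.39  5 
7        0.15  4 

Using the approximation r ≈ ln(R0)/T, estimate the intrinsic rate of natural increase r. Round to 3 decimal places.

R0 = Σ lx·mx = 0 + 0 + 1.92 + 4.35 + 5.04 + 4.26 + 1.95 + 0.6 = 18.12
Σ x·lx·mx = 74.25; T = 74.25/18.12 = 4.09768…
r ≈ ln(R0)/T = ln(18.12)/4.09768… = 0.70699… → 0.707

0.707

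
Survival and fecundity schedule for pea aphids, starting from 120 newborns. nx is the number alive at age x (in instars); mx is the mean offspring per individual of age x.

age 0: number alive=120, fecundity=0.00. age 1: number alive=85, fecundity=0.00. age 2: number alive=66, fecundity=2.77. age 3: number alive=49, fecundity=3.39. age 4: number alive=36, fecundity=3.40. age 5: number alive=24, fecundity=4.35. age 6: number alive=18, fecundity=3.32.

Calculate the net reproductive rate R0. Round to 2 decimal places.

5.30

lx = nx/n0 = nx/120: 1, 0.70833…, 0.55, 0.40833…, 0.3, 0.2, 0.15
lx·mx by age: 0, 0, 1.5235, 1.38425…, 1.02, 0.87, 0.498
R0 = Σ lx·mx = 5.29575… → 5.30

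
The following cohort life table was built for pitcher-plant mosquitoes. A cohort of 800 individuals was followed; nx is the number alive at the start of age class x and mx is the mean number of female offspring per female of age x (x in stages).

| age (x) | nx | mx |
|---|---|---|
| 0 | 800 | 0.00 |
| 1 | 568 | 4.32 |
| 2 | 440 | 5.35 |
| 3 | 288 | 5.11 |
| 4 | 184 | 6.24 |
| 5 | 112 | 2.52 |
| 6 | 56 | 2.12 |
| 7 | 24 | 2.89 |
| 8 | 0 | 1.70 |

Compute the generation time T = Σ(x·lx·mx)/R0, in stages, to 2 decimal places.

2.38

lx = nx/n0 = nx/800: 1, 0.71, 0.55, 0.36, 0.23, 0.14, 0.07, 0.03, 0
lx·mx: 0, 3.0672, 2.9425, 1.8396, 1.4352, 0.3528, 0.1484, 0.0867, 0 → R0 = 9.8724
x·lx·mx: 0, 3.0672, 5.885, 5.5188, 5.7408, 1.764, 0.8904, 0.6069, 0 → Σ = 23.4731
T = 23.4731 / 9.8724 = 2.377649… → 2.38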